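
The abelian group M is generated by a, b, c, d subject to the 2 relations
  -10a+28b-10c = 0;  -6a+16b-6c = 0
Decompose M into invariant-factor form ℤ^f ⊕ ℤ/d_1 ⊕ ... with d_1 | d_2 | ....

rank_ℚ(R)=2; free=4−2=2
SNF(R) diag = [2, 4] → torsion [2, 4]

Answer: M ≅ ℤ^2 ⊕ ℤ/2 ⊕ ℤ/4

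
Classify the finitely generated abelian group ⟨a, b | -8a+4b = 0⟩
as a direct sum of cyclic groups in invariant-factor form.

rank_ℚ(R)=1; free=2−1=1
SNF(R) diag = [4] → torsion [4]

Answer: M ≅ ℤ^1 ⊕ ℤ/4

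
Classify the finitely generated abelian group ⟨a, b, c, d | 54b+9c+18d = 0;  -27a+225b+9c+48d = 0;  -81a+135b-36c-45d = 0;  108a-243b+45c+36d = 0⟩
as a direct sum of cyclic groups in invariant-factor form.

Answer: M ≅ ℤ/3 ⊕ ℤ/9 ⊕ ℤ/27 ⊕ ℤ/27

Derivation:
rank_ℚ(R)=4; free=4−4=0
SNF(R) diag = [3, 9, 27, 27] → torsion [3, 9, 27, 27]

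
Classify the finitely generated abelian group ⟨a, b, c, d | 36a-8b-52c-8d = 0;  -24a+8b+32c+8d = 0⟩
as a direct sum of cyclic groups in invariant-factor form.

Answer: M ≅ ℤ^2 ⊕ ℤ/4 ⊕ ℤ/8

Derivation:
rank_ℚ(R)=2; free=4−2=2
SNF(R) diag = [4, 8] → torsion [4, 8]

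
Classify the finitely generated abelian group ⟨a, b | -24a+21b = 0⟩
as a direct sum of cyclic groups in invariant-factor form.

rank_ℚ(R)=1; free=2−1=1
SNF(R) diag = [3] → torsion [3]

Answer: M ≅ ℤ^1 ⊕ ℤ/3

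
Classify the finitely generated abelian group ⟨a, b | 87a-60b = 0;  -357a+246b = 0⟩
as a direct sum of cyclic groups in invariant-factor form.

Answer: M ≅ ℤ/3 ⊕ ℤ/6

Derivation:
rank_ℚ(R)=2; free=2−2=0
SNF(R) diag = [3, 6] → torsion [3, 6]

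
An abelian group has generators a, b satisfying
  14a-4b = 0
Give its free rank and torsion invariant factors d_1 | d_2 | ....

rank_ℚ(R)=1; free=2−1=1
SNF(R) diag = [2] → torsion [2]

Answer: M ≅ ℤ^1 ⊕ ℤ/2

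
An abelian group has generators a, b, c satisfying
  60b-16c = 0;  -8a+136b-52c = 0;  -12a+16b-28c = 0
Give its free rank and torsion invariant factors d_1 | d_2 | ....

Answer: M ≅ ℤ/4 ⊕ ℤ/4 ⊕ ℤ/4

Derivation:
rank_ℚ(R)=3; free=3−3=0
SNF(R) diag = [4, 4, 4] → torsion [4, 4, 4]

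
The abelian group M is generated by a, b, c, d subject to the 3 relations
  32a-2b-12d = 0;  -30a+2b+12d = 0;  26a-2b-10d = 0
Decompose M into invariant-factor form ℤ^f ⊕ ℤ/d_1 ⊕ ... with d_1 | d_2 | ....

Answer: M ≅ ℤ^1 ⊕ ℤ/2 ⊕ ℤ/2 ⊕ ℤ/2

Derivation:
rank_ℚ(R)=3; free=4−3=1
SNF(R) diag = [2, 2, 2] → torsion [2, 2, 2]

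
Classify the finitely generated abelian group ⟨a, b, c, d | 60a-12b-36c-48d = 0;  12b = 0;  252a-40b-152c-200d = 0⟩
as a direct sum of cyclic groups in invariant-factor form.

Answer: M ≅ ℤ^1 ⊕ ℤ/4 ⊕ ℤ/12 ⊕ ℤ/12

Derivation:
rank_ℚ(R)=3; free=4−3=1
SNF(R) diag = [4, 12, 12] → torsion [4, 12, 12]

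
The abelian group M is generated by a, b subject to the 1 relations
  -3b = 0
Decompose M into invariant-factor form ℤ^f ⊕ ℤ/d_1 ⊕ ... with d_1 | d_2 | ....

Answer: M ≅ ℤ^1 ⊕ ℤ/3

Derivation:
rank_ℚ(R)=1; free=2−1=1
SNF(R) diag = [3] → torsion [3]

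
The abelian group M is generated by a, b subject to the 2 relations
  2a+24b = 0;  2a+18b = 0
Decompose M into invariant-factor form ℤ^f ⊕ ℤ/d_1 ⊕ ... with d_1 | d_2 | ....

rank_ℚ(R)=2; free=2−2=0
SNF(R) diag = [2, 6] → torsion [2, 6]

Answer: M ≅ ℤ/2 ⊕ ℤ/6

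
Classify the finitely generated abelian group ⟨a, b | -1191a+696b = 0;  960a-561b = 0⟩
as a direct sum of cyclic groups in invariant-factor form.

rank_ℚ(R)=2; free=2−2=0
SNF(R) diag = [3, 3] → torsion [3, 3]

Answer: M ≅ ℤ/3 ⊕ ℤ/3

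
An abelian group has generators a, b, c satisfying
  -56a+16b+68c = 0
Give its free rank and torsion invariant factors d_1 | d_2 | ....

rank_ℚ(R)=1; free=3−1=2
SNF(R) diag = [4] → torsion [4]

Answer: M ≅ ℤ^2 ⊕ ℤ/4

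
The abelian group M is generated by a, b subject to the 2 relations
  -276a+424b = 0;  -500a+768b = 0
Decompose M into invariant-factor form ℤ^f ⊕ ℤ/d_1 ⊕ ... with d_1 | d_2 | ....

rank_ℚ(R)=2; free=2−2=0
SNF(R) diag = [4, 8] → torsion [4, 8]

Answer: M ≅ ℤ/4 ⊕ ℤ/8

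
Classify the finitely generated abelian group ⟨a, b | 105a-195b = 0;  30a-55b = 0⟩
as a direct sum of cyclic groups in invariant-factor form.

rank_ℚ(R)=2; free=2−2=0
SNF(R) diag = [5, 15] → torsion [5, 15]

Answer: M ≅ ℤ/5 ⊕ ℤ/15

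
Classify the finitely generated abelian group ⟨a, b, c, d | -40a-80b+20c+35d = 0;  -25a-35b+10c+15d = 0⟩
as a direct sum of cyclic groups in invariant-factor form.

Answer: M ≅ ℤ^2 ⊕ ℤ/5 ⊕ ℤ/5

Derivation:
rank_ℚ(R)=2; free=4−2=2
SNF(R) diag = [5, 5] → torsion [5, 5]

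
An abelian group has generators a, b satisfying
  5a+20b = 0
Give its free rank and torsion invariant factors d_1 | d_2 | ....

Answer: M ≅ ℤ^1 ⊕ ℤ/5

Derivation:
rank_ℚ(R)=1; free=2−1=1
SNF(R) diag = [5] → torsion [5]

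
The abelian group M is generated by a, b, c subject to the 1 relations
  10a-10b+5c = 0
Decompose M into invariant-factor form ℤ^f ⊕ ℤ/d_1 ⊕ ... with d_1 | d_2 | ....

rank_ℚ(R)=1; free=3−1=2
SNF(R) diag = [5] → torsion [5]

Answer: M ≅ ℤ^2 ⊕ ℤ/5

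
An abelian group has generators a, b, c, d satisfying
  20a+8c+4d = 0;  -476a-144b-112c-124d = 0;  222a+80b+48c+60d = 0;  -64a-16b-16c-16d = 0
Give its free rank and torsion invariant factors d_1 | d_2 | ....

Answer: M ≅ ℤ/2 ⊕ ℤ/4 ⊕ ℤ/8 ⊕ ℤ/16

Derivation:
rank_ℚ(R)=4; free=4−4=0
SNF(R) diag = [2, 4, 8, 16] → torsion [2, 4, 8, 16]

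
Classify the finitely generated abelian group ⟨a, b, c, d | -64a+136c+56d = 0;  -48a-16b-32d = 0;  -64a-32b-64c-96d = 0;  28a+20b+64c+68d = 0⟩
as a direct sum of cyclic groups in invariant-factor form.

rank_ℚ(R)=4; free=4−4=0
SNF(R) diag = [4, 8, 16, 32] → torsion [4, 8, 16, 32]

Answer: M ≅ ℤ/4 ⊕ ℤ/8 ⊕ ℤ/16 ⊕ ℤ/32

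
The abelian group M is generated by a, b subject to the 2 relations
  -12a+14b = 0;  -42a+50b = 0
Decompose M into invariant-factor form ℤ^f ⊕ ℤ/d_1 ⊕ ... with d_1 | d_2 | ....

rank_ℚ(R)=2; free=2−2=0
SNF(R) diag = [2, 6] → torsion [2, 6]

Answer: M ≅ ℤ/2 ⊕ ℤ/6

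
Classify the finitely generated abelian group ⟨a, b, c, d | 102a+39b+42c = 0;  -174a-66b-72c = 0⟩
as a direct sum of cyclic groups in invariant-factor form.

rank_ℚ(R)=2; free=4−2=2
SNF(R) diag = [3, 6] → torsion [3, 6]

Answer: M ≅ ℤ^2 ⊕ ℤ/3 ⊕ ℤ/6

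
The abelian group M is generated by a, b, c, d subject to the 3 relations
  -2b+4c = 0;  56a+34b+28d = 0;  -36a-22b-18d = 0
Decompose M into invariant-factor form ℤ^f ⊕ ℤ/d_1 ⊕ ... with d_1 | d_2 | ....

Answer: M ≅ ℤ^1 ⊕ ℤ/2 ⊕ ℤ/2 ⊕ ℤ/4

Derivation:
rank_ℚ(R)=3; free=4−3=1
SNF(R) diag = [2, 2, 4] → torsion [2, 2, 4]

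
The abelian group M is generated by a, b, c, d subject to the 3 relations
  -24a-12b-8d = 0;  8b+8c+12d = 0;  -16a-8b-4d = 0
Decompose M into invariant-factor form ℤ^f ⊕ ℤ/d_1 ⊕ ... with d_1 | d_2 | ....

rank_ℚ(R)=3; free=4−3=1
SNF(R) diag = [4, 4, 8] → torsion [4, 4, 8]

Answer: M ≅ ℤ^1 ⊕ ℤ/4 ⊕ ℤ/4 ⊕ ℤ/8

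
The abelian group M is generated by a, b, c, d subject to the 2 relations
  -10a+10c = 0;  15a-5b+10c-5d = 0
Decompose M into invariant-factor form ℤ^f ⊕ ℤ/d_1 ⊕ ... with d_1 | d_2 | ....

rank_ℚ(R)=2; free=4−2=2
SNF(R) diag = [5, 10] → torsion [5, 10]

Answer: M ≅ ℤ^2 ⊕ ℤ/5 ⊕ ℤ/10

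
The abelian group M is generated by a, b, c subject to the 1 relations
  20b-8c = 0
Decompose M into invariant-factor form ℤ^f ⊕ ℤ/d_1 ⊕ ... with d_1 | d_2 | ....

Answer: M ≅ ℤ^2 ⊕ ℤ/4

Derivation:
rank_ℚ(R)=1; free=3−1=2
SNF(R) diag = [4] → torsion [4]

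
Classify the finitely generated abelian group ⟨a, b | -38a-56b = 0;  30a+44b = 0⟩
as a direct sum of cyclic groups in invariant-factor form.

Answer: M ≅ ℤ/2 ⊕ ℤ/4

Derivation:
rank_ℚ(R)=2; free=2−2=0
SNF(R) diag = [2, 4] → torsion [2, 4]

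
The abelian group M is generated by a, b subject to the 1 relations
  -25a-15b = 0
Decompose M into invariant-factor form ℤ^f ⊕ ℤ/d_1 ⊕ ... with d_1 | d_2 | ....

Answer: M ≅ ℤ^1 ⊕ ℤ/5

Derivation:
rank_ℚ(R)=1; free=2−1=1
SNF(R) diag = [5] → torsion [5]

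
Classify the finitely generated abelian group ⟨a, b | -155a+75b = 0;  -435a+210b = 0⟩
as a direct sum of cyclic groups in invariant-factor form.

Answer: M ≅ ℤ/5 ⊕ ℤ/15

Derivation:
rank_ℚ(R)=2; free=2−2=0
SNF(R) diag = [5, 15] → torsion [5, 15]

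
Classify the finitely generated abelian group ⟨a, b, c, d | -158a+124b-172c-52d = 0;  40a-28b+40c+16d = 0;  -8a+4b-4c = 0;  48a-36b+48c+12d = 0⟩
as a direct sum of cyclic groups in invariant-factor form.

rank_ℚ(R)=4; free=4−4=0
SNF(R) diag = [2, 4, 4, 12] → torsion [2, 4, 4, 12]

Answer: M ≅ ℤ/2 ⊕ ℤ/4 ⊕ ℤ/4 ⊕ ℤ/12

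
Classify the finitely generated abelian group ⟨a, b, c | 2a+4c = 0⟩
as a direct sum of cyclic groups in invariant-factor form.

rank_ℚ(R)=1; free=3−1=2
SNF(R) diag = [2] → torsion [2]

Answer: M ≅ ℤ^2 ⊕ ℤ/2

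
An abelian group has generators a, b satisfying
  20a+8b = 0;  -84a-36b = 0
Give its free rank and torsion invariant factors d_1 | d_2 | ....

rank_ℚ(R)=2; free=2−2=0
SNF(R) diag = [4, 12] → torsion [4, 12]

Answer: M ≅ ℤ/4 ⊕ ℤ/12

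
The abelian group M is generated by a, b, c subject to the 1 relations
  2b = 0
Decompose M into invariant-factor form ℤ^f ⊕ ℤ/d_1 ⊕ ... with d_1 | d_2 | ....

rank_ℚ(R)=1; free=3−1=2
SNF(R) diag = [2] → torsion [2]

Answer: M ≅ ℤ^2 ⊕ ℤ/2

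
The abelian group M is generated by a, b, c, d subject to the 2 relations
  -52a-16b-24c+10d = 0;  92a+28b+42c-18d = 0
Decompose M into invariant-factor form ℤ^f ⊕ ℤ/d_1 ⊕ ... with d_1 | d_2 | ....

rank_ℚ(R)=2; free=4−2=2
SNF(R) diag = [2, 2] → torsion [2, 2]

Answer: M ≅ ℤ^2 ⊕ ℤ/2 ⊕ ℤ/2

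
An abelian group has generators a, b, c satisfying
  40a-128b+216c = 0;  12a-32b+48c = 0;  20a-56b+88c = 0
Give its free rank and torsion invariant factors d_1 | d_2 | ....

rank_ℚ(R)=3; free=3−3=0
SNF(R) diag = [4, 8, 8] → torsion [4, 8, 8]

Answer: M ≅ ℤ/4 ⊕ ℤ/8 ⊕ ℤ/8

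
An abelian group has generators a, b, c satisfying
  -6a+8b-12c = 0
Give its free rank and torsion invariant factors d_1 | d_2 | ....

Answer: M ≅ ℤ^2 ⊕ ℤ/2

Derivation:
rank_ℚ(R)=1; free=3−1=2
SNF(R) diag = [2] → torsion [2]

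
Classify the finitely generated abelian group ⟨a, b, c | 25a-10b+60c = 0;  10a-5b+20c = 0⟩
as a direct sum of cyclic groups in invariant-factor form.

rank_ℚ(R)=2; free=3−2=1
SNF(R) diag = [5, 5] → torsion [5, 5]

Answer: M ≅ ℤ^1 ⊕ ℤ/5 ⊕ ℤ/5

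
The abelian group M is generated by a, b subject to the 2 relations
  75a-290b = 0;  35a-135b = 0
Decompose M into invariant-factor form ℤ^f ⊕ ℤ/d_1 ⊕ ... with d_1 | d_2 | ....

Answer: M ≅ ℤ/5 ⊕ ℤ/5

Derivation:
rank_ℚ(R)=2; free=2−2=0
SNF(R) diag = [5, 5] → torsion [5, 5]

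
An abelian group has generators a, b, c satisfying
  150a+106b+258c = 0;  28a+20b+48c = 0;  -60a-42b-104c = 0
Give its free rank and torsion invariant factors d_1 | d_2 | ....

Answer: M ≅ ℤ/2 ⊕ ℤ/2 ⊕ ℤ/4

Derivation:
rank_ℚ(R)=3; free=3−3=0
SNF(R) diag = [2, 2, 4] → torsion [2, 2, 4]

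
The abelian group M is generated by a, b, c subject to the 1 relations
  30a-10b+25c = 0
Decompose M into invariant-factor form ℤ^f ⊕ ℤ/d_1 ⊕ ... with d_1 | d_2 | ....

rank_ℚ(R)=1; free=3−1=2
SNF(R) diag = [5] → torsion [5]

Answer: M ≅ ℤ^2 ⊕ ℤ/5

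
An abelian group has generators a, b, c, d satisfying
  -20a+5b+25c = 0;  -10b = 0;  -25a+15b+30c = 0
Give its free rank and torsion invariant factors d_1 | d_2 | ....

rank_ℚ(R)=3; free=4−3=1
SNF(R) diag = [5, 5, 10] → torsion [5, 5, 10]

Answer: M ≅ ℤ^1 ⊕ ℤ/5 ⊕ ℤ/5 ⊕ ℤ/10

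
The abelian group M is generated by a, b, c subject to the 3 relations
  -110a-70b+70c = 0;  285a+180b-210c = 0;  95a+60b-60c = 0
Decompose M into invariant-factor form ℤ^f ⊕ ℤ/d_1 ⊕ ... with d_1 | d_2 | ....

rank_ℚ(R)=3; free=3−3=0
SNF(R) diag = [5, 10, 30] → torsion [5, 10, 30]

Answer: M ≅ ℤ/5 ⊕ ℤ/10 ⊕ ℤ/30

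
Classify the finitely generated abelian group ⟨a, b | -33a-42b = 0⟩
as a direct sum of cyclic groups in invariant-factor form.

rank_ℚ(R)=1; free=2−1=1
SNF(R) diag = [3] → torsion [3]

Answer: M ≅ ℤ^1 ⊕ ℤ/3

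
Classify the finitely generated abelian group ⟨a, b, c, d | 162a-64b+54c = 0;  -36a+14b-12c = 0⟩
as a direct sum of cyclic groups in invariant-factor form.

rank_ℚ(R)=2; free=4−2=2
SNF(R) diag = [2, 6] → torsion [2, 6]

Answer: M ≅ ℤ^2 ⊕ ℤ/2 ⊕ ℤ/6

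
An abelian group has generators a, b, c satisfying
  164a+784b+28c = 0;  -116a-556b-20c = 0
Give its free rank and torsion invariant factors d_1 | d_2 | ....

Answer: M ≅ ℤ^1 ⊕ ℤ/4 ⊕ ℤ/4

Derivation:
rank_ℚ(R)=2; free=3−2=1
SNF(R) diag = [4, 4] → torsion [4, 4]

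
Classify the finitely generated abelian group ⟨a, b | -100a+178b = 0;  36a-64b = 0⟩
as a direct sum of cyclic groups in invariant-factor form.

rank_ℚ(R)=2; free=2−2=0
SNF(R) diag = [2, 4] → torsion [2, 4]

Answer: M ≅ ℤ/2 ⊕ ℤ/4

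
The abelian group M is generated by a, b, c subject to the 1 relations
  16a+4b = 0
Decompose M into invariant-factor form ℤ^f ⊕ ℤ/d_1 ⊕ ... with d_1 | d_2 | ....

Answer: M ≅ ℤ^2 ⊕ ℤ/4

Derivation:
rank_ℚ(R)=1; free=3−1=2
SNF(R) diag = [4] → torsion [4]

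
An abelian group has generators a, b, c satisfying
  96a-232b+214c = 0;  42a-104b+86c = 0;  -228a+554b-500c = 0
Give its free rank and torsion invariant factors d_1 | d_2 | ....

rank_ℚ(R)=3; free=3−3=0
SNF(R) diag = [2, 6, 18] → torsion [2, 6, 18]

Answer: M ≅ ℤ/2 ⊕ ℤ/6 ⊕ ℤ/18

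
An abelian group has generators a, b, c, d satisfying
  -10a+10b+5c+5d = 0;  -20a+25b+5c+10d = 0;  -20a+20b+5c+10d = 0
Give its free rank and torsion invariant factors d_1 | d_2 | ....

Answer: M ≅ ℤ^1 ⊕ ℤ/5 ⊕ ℤ/5 ⊕ ℤ/5

Derivation:
rank_ℚ(R)=3; free=4−3=1
SNF(R) diag = [5, 5, 5] → torsion [5, 5, 5]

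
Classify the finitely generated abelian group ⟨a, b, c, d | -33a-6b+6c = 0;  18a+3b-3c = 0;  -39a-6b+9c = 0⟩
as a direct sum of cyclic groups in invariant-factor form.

rank_ℚ(R)=3; free=4−3=1
SNF(R) diag = [3, 3, 3] → torsion [3, 3, 3]

Answer: M ≅ ℤ^1 ⊕ ℤ/3 ⊕ ℤ/3 ⊕ ℤ/3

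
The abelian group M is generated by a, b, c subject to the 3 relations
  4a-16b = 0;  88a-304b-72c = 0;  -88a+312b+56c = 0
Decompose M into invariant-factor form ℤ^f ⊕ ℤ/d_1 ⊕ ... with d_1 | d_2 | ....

Answer: M ≅ ℤ/4 ⊕ ℤ/8 ⊕ ℤ/24

Derivation:
rank_ℚ(R)=3; free=3−3=0
SNF(R) diag = [4, 8, 24] → torsion [4, 8, 24]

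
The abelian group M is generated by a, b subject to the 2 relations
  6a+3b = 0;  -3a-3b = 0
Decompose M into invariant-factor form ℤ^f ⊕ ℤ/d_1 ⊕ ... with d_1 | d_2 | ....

Answer: M ≅ ℤ/3 ⊕ ℤ/3

Derivation:
rank_ℚ(R)=2; free=2−2=0
SNF(R) diag = [3, 3] → torsion [3, 3]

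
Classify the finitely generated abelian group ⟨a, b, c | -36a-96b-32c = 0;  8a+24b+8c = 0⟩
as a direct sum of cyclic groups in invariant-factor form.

Answer: M ≅ ℤ^1 ⊕ ℤ/4 ⊕ ℤ/8

Derivation:
rank_ℚ(R)=2; free=3−2=1
SNF(R) diag = [4, 8] → torsion [4, 8]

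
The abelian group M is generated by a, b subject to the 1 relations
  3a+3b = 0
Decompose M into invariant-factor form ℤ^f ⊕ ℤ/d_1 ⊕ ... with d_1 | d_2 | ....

rank_ℚ(R)=1; free=2−1=1
SNF(R) diag = [3] → torsion [3]

Answer: M ≅ ℤ^1 ⊕ ℤ/3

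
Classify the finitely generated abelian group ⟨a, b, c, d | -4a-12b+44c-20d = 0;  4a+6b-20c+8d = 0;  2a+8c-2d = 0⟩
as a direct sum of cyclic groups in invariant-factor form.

rank_ℚ(R)=3; free=4−3=1
SNF(R) diag = [2, 6, 12] → torsion [2, 6, 12]

Answer: M ≅ ℤ^1 ⊕ ℤ/2 ⊕ ℤ/6 ⊕ ℤ/12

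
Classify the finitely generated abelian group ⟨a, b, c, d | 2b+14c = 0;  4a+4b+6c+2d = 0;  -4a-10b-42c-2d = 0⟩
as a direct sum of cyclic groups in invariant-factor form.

Answer: M ≅ ℤ^1 ⊕ ℤ/2 ⊕ ℤ/2 ⊕ ℤ/6

Derivation:
rank_ℚ(R)=3; free=4−3=1
SNF(R) diag = [2, 2, 6] → torsion [2, 2, 6]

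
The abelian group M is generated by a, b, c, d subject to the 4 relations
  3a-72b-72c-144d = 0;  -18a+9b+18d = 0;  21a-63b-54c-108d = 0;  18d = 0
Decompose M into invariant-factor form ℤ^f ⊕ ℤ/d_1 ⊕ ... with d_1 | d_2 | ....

rank_ℚ(R)=4; free=4−4=0
SNF(R) diag = [3, 9, 18, 18] → torsion [3, 9, 18, 18]

Answer: M ≅ ℤ/3 ⊕ ℤ/9 ⊕ ℤ/18 ⊕ ℤ/18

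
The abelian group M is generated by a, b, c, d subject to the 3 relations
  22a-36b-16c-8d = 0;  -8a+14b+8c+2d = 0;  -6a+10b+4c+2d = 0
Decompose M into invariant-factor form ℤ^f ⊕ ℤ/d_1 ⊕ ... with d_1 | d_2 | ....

Answer: M ≅ ℤ^1 ⊕ ℤ/2 ⊕ ℤ/2 ⊕ ℤ/4

Derivation:
rank_ℚ(R)=3; free=4−3=1
SNF(R) diag = [2, 2, 4] → torsion [2, 2, 4]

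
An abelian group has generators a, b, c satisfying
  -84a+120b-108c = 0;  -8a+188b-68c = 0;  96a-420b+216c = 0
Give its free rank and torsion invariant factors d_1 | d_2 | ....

Answer: M ≅ ℤ/4 ⊕ ℤ/12 ⊕ ℤ/36

Derivation:
rank_ℚ(R)=3; free=3−3=0
SNF(R) diag = [4, 12, 36] → torsion [4, 12, 36]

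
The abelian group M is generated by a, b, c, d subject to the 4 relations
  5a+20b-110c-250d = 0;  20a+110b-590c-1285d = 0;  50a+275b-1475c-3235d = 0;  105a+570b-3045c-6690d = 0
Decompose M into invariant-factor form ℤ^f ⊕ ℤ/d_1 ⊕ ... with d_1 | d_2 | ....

rank_ℚ(R)=4; free=4−4=0
SNF(R) diag = [5, 15, 15, 45] → torsion [5, 15, 15, 45]

Answer: M ≅ ℤ/5 ⊕ ℤ/15 ⊕ ℤ/15 ⊕ ℤ/45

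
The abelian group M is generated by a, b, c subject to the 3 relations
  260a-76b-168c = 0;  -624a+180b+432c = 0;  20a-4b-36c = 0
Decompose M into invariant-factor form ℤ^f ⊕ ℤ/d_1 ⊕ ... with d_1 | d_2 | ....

Answer: M ≅ ℤ/4 ⊕ ℤ/12 ⊕ ℤ/12

Derivation:
rank_ℚ(R)=3; free=3−3=0
SNF(R) diag = [4, 12, 12] → torsion [4, 12, 12]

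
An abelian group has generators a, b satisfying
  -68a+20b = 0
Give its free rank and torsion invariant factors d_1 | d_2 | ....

rank_ℚ(R)=1; free=2−1=1
SNF(R) diag = [4] → torsion [4]

Answer: M ≅ ℤ^1 ⊕ ℤ/4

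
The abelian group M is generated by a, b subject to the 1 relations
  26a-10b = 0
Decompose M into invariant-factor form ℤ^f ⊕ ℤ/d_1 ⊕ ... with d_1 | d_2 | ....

rank_ℚ(R)=1; free=2−1=1
SNF(R) diag = [2] → torsion [2]

Answer: M ≅ ℤ^1 ⊕ ℤ/2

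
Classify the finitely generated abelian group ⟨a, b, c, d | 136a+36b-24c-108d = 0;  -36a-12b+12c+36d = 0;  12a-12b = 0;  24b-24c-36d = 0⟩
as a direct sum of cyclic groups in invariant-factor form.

Answer: M ≅ ℤ/4 ⊕ ℤ/12 ⊕ ℤ/12 ⊕ ℤ/36

Derivation:
rank_ℚ(R)=4; free=4−4=0
SNF(R) diag = [4, 12, 12, 36] → torsion [4, 12, 12, 36]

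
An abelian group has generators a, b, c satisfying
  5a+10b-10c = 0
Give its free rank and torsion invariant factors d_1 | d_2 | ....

rank_ℚ(R)=1; free=3−1=2
SNF(R) diag = [5] → torsion [5]

Answer: M ≅ ℤ^2 ⊕ ℤ/5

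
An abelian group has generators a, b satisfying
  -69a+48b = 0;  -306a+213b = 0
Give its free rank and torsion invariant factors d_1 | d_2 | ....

rank_ℚ(R)=2; free=2−2=0
SNF(R) diag = [3, 3] → torsion [3, 3]

Answer: M ≅ ℤ/3 ⊕ ℤ/3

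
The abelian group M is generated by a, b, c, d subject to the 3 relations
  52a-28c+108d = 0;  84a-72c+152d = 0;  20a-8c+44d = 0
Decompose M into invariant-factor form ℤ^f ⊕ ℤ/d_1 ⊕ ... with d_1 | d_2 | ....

Answer: M ≅ ℤ^1 ⊕ ℤ/4 ⊕ ℤ/4 ⊕ ℤ/12

Derivation:
rank_ℚ(R)=3; free=4−3=1
SNF(R) diag = [4, 4, 12] → torsion [4, 4, 12]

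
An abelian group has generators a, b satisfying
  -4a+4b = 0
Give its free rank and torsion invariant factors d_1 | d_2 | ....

Answer: M ≅ ℤ^1 ⊕ ℤ/4

Derivation:
rank_ℚ(R)=1; free=2−1=1
SNF(R) diag = [4] → torsion [4]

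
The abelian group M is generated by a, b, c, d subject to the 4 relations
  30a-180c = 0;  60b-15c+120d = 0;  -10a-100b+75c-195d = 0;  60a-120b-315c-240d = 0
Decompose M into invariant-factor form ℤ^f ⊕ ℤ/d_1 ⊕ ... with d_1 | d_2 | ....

Answer: M ≅ ℤ/5 ⊕ ℤ/15 ⊕ ℤ/30 ⊕ ℤ/60

Derivation:
rank_ℚ(R)=4; free=4−4=0
SNF(R) diag = [5, 15, 30, 60] → torsion [5, 15, 30, 60]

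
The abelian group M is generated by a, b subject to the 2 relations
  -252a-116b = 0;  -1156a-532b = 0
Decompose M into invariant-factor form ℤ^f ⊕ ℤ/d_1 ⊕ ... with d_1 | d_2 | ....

Answer: M ≅ ℤ/4 ⊕ ℤ/8

Derivation:
rank_ℚ(R)=2; free=2−2=0
SNF(R) diag = [4, 8] → torsion [4, 8]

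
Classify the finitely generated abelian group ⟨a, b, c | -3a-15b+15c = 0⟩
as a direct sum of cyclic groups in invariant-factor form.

rank_ℚ(R)=1; free=3−1=2
SNF(R) diag = [3] → torsion [3]

Answer: M ≅ ℤ^2 ⊕ ℤ/3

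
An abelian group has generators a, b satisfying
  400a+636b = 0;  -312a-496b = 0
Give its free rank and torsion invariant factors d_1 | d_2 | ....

rank_ℚ(R)=2; free=2−2=0
SNF(R) diag = [4, 8] → torsion [4, 8]

Answer: M ≅ ℤ/4 ⊕ ℤ/8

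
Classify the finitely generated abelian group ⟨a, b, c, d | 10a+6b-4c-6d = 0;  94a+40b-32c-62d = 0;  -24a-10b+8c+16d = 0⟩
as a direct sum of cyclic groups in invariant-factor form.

Answer: M ≅ ℤ^1 ⊕ ℤ/2 ⊕ ℤ/2 ⊕ ℤ/4

Derivation:
rank_ℚ(R)=3; free=4−3=1
SNF(R) diag = [2, 2, 4] → torsion [2, 2, 4]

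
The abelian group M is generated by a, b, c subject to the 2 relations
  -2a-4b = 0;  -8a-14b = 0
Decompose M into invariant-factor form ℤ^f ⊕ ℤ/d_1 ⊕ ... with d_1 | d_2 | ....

rank_ℚ(R)=2; free=3−2=1
SNF(R) diag = [2, 2] → torsion [2, 2]

Answer: M ≅ ℤ^1 ⊕ ℤ/2 ⊕ ℤ/2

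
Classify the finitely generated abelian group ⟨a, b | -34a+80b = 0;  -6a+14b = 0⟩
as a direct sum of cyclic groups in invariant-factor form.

Answer: M ≅ ℤ/2 ⊕ ℤ/2

Derivation:
rank_ℚ(R)=2; free=2−2=0
SNF(R) diag = [2, 2] → torsion [2, 2]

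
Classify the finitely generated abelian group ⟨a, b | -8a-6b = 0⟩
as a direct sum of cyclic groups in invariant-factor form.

Answer: M ≅ ℤ^1 ⊕ ℤ/2

Derivation:
rank_ℚ(R)=1; free=2−1=1
SNF(R) diag = [2] → torsion [2]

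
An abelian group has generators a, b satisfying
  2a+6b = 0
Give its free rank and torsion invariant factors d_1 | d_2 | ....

rank_ℚ(R)=1; free=2−1=1
SNF(R) diag = [2] → torsion [2]

Answer: M ≅ ℤ^1 ⊕ ℤ/2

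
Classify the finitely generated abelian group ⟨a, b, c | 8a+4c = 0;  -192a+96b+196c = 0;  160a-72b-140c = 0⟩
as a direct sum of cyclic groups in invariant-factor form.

Answer: M ≅ ℤ/4 ⊕ ℤ/8 ⊕ ℤ/24

Derivation:
rank_ℚ(R)=3; free=3−3=0
SNF(R) diag = [4, 8, 24] → torsion [4, 8, 24]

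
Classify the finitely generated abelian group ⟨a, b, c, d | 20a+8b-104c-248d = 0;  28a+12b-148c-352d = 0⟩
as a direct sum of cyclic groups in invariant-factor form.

rank_ℚ(R)=2; free=4−2=2
SNF(R) diag = [4, 4] → torsion [4, 4]

Answer: M ≅ ℤ^2 ⊕ ℤ/4 ⊕ ℤ/4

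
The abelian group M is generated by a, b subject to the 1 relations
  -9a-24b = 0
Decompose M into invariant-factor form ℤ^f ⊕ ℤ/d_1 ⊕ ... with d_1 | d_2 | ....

rank_ℚ(R)=1; free=2−1=1
SNF(R) diag = [3] → torsion [3]

Answer: M ≅ ℤ^1 ⊕ ℤ/3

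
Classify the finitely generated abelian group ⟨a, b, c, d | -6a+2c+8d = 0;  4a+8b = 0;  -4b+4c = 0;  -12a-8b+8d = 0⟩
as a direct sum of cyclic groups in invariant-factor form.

rank_ℚ(R)=4; free=4−4=0
SNF(R) diag = [2, 4, 4, 8] → torsion [2, 4, 4, 8]

Answer: M ≅ ℤ/2 ⊕ ℤ/4 ⊕ ℤ/4 ⊕ ℤ/8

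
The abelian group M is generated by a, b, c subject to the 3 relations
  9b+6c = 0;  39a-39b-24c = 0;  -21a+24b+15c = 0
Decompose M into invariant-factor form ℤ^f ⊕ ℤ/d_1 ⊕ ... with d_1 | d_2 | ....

Answer: M ≅ ℤ/3 ⊕ ℤ/3 ⊕ ℤ/3

Derivation:
rank_ℚ(R)=3; free=3−3=0
SNF(R) diag = [3, 3, 3] → torsion [3, 3, 3]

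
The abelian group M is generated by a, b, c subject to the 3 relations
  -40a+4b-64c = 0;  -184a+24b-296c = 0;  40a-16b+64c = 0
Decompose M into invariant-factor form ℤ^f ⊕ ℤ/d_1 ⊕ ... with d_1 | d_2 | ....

Answer: M ≅ ℤ/4 ⊕ ℤ/8 ⊕ ℤ/24

Derivation:
rank_ℚ(R)=3; free=3−3=0
SNF(R) diag = [4, 8, 24] → torsion [4, 8, 24]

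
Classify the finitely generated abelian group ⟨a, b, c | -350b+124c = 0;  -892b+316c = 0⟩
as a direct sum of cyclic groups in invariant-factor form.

rank_ℚ(R)=2; free=3−2=1
SNF(R) diag = [2, 4] → torsion [2, 4]

Answer: M ≅ ℤ^1 ⊕ ℤ/2 ⊕ ℤ/4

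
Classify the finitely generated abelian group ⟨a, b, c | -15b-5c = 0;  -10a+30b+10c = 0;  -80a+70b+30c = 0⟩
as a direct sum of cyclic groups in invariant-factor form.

rank_ℚ(R)=3; free=3−3=0
SNF(R) diag = [5, 10, 20] → torsion [5, 10, 20]

Answer: M ≅ ℤ/5 ⊕ ℤ/10 ⊕ ℤ/20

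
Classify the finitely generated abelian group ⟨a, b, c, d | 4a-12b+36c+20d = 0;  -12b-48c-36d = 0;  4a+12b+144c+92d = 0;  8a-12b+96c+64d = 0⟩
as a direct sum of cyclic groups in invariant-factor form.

rank_ℚ(R)=4; free=4−4=0
SNF(R) diag = [4, 12, 12, 12] → torsion [4, 12, 12, 12]

Answer: M ≅ ℤ/4 ⊕ ℤ/12 ⊕ ℤ/12 ⊕ ℤ/12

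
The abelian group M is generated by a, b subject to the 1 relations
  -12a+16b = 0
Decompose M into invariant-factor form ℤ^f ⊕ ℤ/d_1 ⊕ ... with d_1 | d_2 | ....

rank_ℚ(R)=1; free=2−1=1
SNF(R) diag = [4] → torsion [4]

Answer: M ≅ ℤ^1 ⊕ ℤ/4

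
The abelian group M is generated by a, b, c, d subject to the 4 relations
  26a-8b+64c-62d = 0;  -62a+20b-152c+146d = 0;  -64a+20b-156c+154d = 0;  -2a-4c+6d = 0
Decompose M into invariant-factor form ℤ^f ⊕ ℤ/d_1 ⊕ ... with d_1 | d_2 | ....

Answer: M ≅ ℤ/2 ⊕ ℤ/2 ⊕ ℤ/4 ⊕ ℤ/4

Derivation:
rank_ℚ(R)=4; free=4−4=0
SNF(R) diag = [2, 2, 4, 4] → torsion [2, 2, 4, 4]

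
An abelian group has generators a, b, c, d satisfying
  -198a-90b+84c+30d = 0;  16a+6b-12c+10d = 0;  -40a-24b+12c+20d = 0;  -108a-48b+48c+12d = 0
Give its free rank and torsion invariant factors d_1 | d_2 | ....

Answer: M ≅ ℤ/2 ⊕ ℤ/6 ⊕ ℤ/12 ⊕ ℤ/36

Derivation:
rank_ℚ(R)=4; free=4−4=0
SNF(R) diag = [2, 6, 12, 36] → torsion [2, 6, 12, 36]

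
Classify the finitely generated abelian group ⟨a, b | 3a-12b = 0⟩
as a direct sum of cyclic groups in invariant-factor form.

Answer: M ≅ ℤ^1 ⊕ ℤ/3

Derivation:
rank_ℚ(R)=1; free=2−1=1
SNF(R) diag = [3] → torsion [3]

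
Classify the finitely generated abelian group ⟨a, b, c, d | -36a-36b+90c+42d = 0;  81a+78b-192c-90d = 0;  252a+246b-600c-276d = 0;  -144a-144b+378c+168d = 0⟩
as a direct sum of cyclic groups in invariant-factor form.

Answer: M ≅ ℤ/3 ⊕ ℤ/6 ⊕ ℤ/18 ⊕ ℤ/54

Derivation:
rank_ℚ(R)=4; free=4−4=0
SNF(R) diag = [3, 6, 18, 54] → torsion [3, 6, 18, 54]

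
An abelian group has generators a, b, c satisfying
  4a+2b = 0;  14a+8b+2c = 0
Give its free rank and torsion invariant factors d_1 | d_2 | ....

rank_ℚ(R)=2; free=3−2=1
SNF(R) diag = [2, 2] → torsion [2, 2]

Answer: M ≅ ℤ^1 ⊕ ℤ/2 ⊕ ℤ/2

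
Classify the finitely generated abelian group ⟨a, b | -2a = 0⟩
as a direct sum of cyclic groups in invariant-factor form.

rank_ℚ(R)=1; free=2−1=1
SNF(R) diag = [2] → torsion [2]

Answer: M ≅ ℤ^1 ⊕ ℤ/2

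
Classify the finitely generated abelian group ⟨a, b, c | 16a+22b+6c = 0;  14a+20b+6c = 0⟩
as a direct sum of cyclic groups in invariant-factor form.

Answer: M ≅ ℤ^1 ⊕ ℤ/2 ⊕ ℤ/6

Derivation:
rank_ℚ(R)=2; free=3−2=1
SNF(R) diag = [2, 6] → torsion [2, 6]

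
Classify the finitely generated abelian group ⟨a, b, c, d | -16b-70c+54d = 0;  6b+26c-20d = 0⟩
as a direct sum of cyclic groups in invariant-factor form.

Answer: M ≅ ℤ^2 ⊕ ℤ/2 ⊕ ℤ/2

Derivation:
rank_ℚ(R)=2; free=4−2=2
SNF(R) diag = [2, 2] → torsion [2, 2]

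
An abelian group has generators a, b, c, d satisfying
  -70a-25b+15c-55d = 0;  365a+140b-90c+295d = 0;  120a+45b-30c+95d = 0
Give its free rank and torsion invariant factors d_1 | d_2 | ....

Answer: M ≅ ℤ^1 ⊕ ℤ/5 ⊕ ℤ/5 ⊕ ℤ/15

Derivation:
rank_ℚ(R)=3; free=4−3=1
SNF(R) diag = [5, 5, 15] → torsion [5, 5, 15]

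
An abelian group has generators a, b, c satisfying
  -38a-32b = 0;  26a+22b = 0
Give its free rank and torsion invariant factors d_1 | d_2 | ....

Answer: M ≅ ℤ^1 ⊕ ℤ/2 ⊕ ℤ/2

Derivation:
rank_ℚ(R)=2; free=3−2=1
SNF(R) diag = [2, 2] → torsion [2, 2]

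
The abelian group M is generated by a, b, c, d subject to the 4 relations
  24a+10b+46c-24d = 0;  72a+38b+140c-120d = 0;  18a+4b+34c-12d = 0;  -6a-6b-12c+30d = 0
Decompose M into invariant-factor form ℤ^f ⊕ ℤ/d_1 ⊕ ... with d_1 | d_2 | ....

Answer: M ≅ ℤ/2 ⊕ ℤ/6 ⊕ ℤ/6 ⊕ ℤ/18

Derivation:
rank_ℚ(R)=4; free=4−4=0
SNF(R) diag = [2, 6, 6, 18] → torsion [2, 6, 6, 18]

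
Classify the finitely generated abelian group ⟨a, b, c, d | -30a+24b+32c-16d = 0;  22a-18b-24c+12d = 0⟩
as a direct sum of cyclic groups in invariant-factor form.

rank_ℚ(R)=2; free=4−2=2
SNF(R) diag = [2, 2] → torsion [2, 2]

Answer: M ≅ ℤ^2 ⊕ ℤ/2 ⊕ ℤ/2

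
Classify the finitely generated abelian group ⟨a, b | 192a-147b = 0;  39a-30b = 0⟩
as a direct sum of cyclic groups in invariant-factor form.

Answer: M ≅ ℤ/3 ⊕ ℤ/9

Derivation:
rank_ℚ(R)=2; free=2−2=0
SNF(R) diag = [3, 9] → torsion [3, 9]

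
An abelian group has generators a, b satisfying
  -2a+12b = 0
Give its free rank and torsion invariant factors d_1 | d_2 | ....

rank_ℚ(R)=1; free=2−1=1
SNF(R) diag = [2] → torsion [2]

Answer: M ≅ ℤ^1 ⊕ ℤ/2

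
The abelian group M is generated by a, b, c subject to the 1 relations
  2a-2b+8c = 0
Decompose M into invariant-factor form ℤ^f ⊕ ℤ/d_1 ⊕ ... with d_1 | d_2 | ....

Answer: M ≅ ℤ^2 ⊕ ℤ/2

Derivation:
rank_ℚ(R)=1; free=3−1=2
SNF(R) diag = [2] → torsion [2]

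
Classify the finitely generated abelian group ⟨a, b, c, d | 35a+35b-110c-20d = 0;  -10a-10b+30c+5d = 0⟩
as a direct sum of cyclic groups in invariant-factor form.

Answer: M ≅ ℤ^2 ⊕ ℤ/5 ⊕ ℤ/5

Derivation:
rank_ℚ(R)=2; free=4−2=2
SNF(R) diag = [5, 5] → torsion [5, 5]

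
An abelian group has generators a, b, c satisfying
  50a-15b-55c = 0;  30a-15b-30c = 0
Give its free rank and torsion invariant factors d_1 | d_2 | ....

rank_ℚ(R)=2; free=3−2=1
SNF(R) diag = [5, 15] → torsion [5, 15]

Answer: M ≅ ℤ^1 ⊕ ℤ/5 ⊕ ℤ/15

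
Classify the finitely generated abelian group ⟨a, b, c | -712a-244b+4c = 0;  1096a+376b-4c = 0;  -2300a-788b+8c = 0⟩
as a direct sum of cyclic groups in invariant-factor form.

rank_ℚ(R)=3; free=3−3=0
SNF(R) diag = [4, 12, 36] → torsion [4, 12, 36]

Answer: M ≅ ℤ/4 ⊕ ℤ/12 ⊕ ℤ/36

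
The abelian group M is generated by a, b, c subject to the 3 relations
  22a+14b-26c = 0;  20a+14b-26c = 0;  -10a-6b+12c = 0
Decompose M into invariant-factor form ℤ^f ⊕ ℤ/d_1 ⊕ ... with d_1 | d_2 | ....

rank_ℚ(R)=3; free=3−3=0
SNF(R) diag = [2, 2, 6] → torsion [2, 2, 6]

Answer: M ≅ ℤ/2 ⊕ ℤ/2 ⊕ ℤ/6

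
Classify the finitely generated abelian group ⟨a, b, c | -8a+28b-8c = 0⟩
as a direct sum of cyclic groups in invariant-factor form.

Answer: M ≅ ℤ^2 ⊕ ℤ/4

Derivation:
rank_ℚ(R)=1; free=3−1=2
SNF(R) diag = [4] → torsion [4]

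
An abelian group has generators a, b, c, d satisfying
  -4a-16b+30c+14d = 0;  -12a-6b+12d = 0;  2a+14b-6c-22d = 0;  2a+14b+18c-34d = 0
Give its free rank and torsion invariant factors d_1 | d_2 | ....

Answer: M ≅ ℤ/2 ⊕ ℤ/6 ⊕ ℤ/6 ⊕ ℤ/12

Derivation:
rank_ℚ(R)=4; free=4−4=0
SNF(R) diag = [2, 6, 6, 12] → torsion [2, 6, 6, 12]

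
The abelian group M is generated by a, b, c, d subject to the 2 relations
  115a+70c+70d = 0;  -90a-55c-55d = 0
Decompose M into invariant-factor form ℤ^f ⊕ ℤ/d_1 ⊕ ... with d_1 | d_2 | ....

rank_ℚ(R)=2; free=4−2=2
SNF(R) diag = [5, 5] → torsion [5, 5]

Answer: M ≅ ℤ^2 ⊕ ℤ/5 ⊕ ℤ/5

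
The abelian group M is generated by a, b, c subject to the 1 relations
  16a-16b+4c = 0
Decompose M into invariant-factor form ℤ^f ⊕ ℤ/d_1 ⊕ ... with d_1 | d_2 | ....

rank_ℚ(R)=1; free=3−1=2
SNF(R) diag = [4] → torsion [4]

Answer: M ≅ ℤ^2 ⊕ ℤ/4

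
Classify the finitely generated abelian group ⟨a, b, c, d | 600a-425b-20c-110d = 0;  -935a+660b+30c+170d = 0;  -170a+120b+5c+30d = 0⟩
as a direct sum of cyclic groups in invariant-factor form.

rank_ℚ(R)=3; free=4−3=1
SNF(R) diag = [5, 5, 5] → torsion [5, 5, 5]

Answer: M ≅ ℤ^1 ⊕ ℤ/5 ⊕ ℤ/5 ⊕ ℤ/5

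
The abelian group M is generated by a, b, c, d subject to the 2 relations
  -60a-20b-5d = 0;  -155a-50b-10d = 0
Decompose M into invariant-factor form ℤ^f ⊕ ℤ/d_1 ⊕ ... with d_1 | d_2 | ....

rank_ℚ(R)=2; free=4−2=2
SNF(R) diag = [5, 5] → torsion [5, 5]

Answer: M ≅ ℤ^2 ⊕ ℤ/5 ⊕ ℤ/5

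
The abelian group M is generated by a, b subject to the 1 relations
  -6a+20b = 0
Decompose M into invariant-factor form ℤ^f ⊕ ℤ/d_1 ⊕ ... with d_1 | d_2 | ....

Answer: M ≅ ℤ^1 ⊕ ℤ/2

Derivation:
rank_ℚ(R)=1; free=2−1=1
SNF(R) diag = [2] → torsion [2]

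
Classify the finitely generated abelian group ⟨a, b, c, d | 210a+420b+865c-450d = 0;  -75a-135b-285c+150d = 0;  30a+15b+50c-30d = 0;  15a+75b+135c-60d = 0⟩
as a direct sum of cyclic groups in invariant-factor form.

Answer: M ≅ ℤ/5 ⊕ ℤ/15 ⊕ ℤ/15 ⊕ ℤ/30

Derivation:
rank_ℚ(R)=4; free=4−4=0
SNF(R) diag = [5, 15, 15, 30] → torsion [5, 15, 15, 30]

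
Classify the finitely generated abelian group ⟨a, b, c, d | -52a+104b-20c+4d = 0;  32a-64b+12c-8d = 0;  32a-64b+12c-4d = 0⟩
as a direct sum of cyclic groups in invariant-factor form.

rank_ℚ(R)=3; free=4−3=1
SNF(R) diag = [4, 4, 4] → torsion [4, 4, 4]

Answer: M ≅ ℤ^1 ⊕ ℤ/4 ⊕ ℤ/4 ⊕ ℤ/4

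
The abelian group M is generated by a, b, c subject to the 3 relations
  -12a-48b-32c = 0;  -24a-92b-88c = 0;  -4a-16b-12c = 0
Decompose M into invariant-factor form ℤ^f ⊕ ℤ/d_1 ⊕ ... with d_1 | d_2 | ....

rank_ℚ(R)=3; free=3−3=0
SNF(R) diag = [4, 4, 4] → torsion [4, 4, 4]

Answer: M ≅ ℤ/4 ⊕ ℤ/4 ⊕ ℤ/4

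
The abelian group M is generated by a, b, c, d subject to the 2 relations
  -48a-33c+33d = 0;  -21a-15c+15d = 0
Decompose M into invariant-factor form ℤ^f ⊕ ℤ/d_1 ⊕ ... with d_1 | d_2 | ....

rank_ℚ(R)=2; free=4−2=2
SNF(R) diag = [3, 9] → torsion [3, 9]

Answer: M ≅ ℤ^2 ⊕ ℤ/3 ⊕ ℤ/9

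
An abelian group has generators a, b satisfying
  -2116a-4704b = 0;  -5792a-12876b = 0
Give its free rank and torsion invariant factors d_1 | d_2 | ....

rank_ℚ(R)=2; free=2−2=0
SNF(R) diag = [4, 12] → torsion [4, 12]

Answer: M ≅ ℤ/4 ⊕ ℤ/12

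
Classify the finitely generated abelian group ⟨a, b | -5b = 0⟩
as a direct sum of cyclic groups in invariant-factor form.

rank_ℚ(R)=1; free=2−1=1
SNF(R) diag = [5] → torsion [5]

Answer: M ≅ ℤ^1 ⊕ ℤ/5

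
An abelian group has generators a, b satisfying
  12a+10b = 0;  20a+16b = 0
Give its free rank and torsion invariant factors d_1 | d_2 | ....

Answer: M ≅ ℤ/2 ⊕ ℤ/4

Derivation:
rank_ℚ(R)=2; free=2−2=0
SNF(R) diag = [2, 4] → torsion [2, 4]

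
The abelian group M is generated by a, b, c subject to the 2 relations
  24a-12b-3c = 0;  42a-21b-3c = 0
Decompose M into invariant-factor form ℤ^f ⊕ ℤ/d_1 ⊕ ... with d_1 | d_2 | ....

Answer: M ≅ ℤ^1 ⊕ ℤ/3 ⊕ ℤ/9

Derivation:
rank_ℚ(R)=2; free=3−2=1
SNF(R) diag = [3, 9] → torsion [3, 9]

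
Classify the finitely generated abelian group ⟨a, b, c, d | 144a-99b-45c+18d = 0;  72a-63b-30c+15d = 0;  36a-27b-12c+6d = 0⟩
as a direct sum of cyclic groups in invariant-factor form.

Answer: M ≅ ℤ^1 ⊕ ℤ/3 ⊕ ℤ/9 ⊕ ℤ/9

Derivation:
rank_ℚ(R)=3; free=4−3=1
SNF(R) diag = [3, 9, 9] → torsion [3, 9, 9]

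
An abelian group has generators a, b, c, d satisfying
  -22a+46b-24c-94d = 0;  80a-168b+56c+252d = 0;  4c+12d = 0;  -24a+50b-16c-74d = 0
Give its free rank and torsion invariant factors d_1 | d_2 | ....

rank_ℚ(R)=4; free=4−4=0
SNF(R) diag = [2, 2, 4, 12] → torsion [2, 2, 4, 12]

Answer: M ≅ ℤ/2 ⊕ ℤ/2 ⊕ ℤ/4 ⊕ ℤ/12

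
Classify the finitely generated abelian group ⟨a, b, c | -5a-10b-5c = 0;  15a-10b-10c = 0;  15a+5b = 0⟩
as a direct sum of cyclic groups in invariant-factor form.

rank_ℚ(R)=3; free=3−3=0
SNF(R) diag = [5, 5, 5] → torsion [5, 5, 5]

Answer: M ≅ ℤ/5 ⊕ ℤ/5 ⊕ ℤ/5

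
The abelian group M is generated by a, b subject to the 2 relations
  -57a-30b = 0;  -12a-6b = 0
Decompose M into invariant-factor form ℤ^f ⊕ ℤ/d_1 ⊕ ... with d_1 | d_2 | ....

Answer: M ≅ ℤ/3 ⊕ ℤ/6

Derivation:
rank_ℚ(R)=2; free=2−2=0
SNF(R) diag = [3, 6] → torsion [3, 6]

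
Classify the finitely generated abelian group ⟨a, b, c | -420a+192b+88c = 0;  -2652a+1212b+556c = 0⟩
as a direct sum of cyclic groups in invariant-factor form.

Answer: M ≅ ℤ^1 ⊕ ℤ/4 ⊕ ℤ/12

Derivation:
rank_ℚ(R)=2; free=3−2=1
SNF(R) diag = [4, 12] → torsion [4, 12]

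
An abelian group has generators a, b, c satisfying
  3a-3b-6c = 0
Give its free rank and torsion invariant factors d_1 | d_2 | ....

Answer: M ≅ ℤ^2 ⊕ ℤ/3

Derivation:
rank_ℚ(R)=1; free=3−1=2
SNF(R) diag = [3] → torsion [3]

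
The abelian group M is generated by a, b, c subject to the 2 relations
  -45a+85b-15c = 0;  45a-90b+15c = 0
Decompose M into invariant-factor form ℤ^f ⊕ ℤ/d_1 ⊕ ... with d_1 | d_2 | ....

rank_ℚ(R)=2; free=3−2=1
SNF(R) diag = [5, 15] → torsion [5, 15]

Answer: M ≅ ℤ^1 ⊕ ℤ/5 ⊕ ℤ/15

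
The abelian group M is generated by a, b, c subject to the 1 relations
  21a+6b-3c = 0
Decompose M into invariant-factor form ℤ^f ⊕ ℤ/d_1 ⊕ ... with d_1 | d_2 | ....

rank_ℚ(R)=1; free=3−1=2
SNF(R) diag = [3] → torsion [3]

Answer: M ≅ ℤ^2 ⊕ ℤ/3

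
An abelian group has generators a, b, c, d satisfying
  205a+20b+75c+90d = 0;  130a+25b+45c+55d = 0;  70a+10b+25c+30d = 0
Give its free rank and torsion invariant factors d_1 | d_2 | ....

rank_ℚ(R)=3; free=4−3=1
SNF(R) diag = [5, 5, 5] → torsion [5, 5, 5]

Answer: M ≅ ℤ^1 ⊕ ℤ/5 ⊕ ℤ/5 ⊕ ℤ/5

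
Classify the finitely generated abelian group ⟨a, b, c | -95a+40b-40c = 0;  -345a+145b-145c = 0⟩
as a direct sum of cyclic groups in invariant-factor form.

rank_ℚ(R)=2; free=3−2=1
SNF(R) diag = [5, 5] → torsion [5, 5]

Answer: M ≅ ℤ^1 ⊕ ℤ/5 ⊕ ℤ/5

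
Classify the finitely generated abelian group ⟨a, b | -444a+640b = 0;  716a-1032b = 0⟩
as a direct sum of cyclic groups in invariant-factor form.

Answer: M ≅ ℤ/4 ⊕ ℤ/8

Derivation:
rank_ℚ(R)=2; free=2−2=0
SNF(R) diag = [4, 8] → torsion [4, 8]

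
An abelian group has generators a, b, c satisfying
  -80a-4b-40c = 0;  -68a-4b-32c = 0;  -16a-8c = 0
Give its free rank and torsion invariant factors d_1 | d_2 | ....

rank_ℚ(R)=3; free=3−3=0
SNF(R) diag = [4, 4, 8] → torsion [4, 4, 8]

Answer: M ≅ ℤ/4 ⊕ ℤ/4 ⊕ ℤ/8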